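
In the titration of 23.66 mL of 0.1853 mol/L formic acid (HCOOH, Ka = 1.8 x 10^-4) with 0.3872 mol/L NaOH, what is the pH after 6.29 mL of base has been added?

Initial n(HCOOH) = 0.1853 x 0.02366 = 0.004384 mol.
n(NaOH) added = 0.3872 x 0.006290 = 0.002435 mol, converting that many moles of HCOOH to HCOO-.
Remaining n(HCOOH) = 0.001949 mol; n(HCOO-) = 0.002435 mol.
By Henderson-Hasselbalch, pH = pKa + log([A^-]/[HA]) = 3.74 + log(0.002435/0.001949) = 3.74 + (+0.10) = 3.84.

3.84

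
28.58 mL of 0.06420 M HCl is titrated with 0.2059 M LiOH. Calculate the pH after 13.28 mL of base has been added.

n(acid) = 0.06420 x 0.02858 = 0.001835 mol; n(LiOH) added = 0.2059 x 0.01328 = 0.002734 mol.
Base is in excess by 0.002734 - 0.001835 = 0.0008995 mol in a total volume of 0.04186 L.
[OH^-] = 0.0008995/0.04186 = 0.02149 M, so pOH = 1.67 and pH = 14.00 - 1.67 = 12.33.

12.33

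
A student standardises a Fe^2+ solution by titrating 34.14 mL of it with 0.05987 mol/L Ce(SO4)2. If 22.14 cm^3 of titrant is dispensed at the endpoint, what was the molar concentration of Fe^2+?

0.0388 M

n(Ce(SO4)2) = 0.05987 x 0.02214 = 0.001326 mol.
From the balanced equation, 1 mol Ce(SO4)2 reacts with 1 mol Fe^2+, so n(Fe^2+) = 0.001326 x 1/1 = 0.001326 mol.
[Fe^2+] = 0.001326 / 0.03414 L = 0.0388 M.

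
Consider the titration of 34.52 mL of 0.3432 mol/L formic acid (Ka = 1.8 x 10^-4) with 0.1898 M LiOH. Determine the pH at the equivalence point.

8.42

n(HCOOH) = 0.3432 x 0.03452 = 0.01185 mol; V(LiOH) at equivalence = 0.01185/0.1898 = 0.06242 L.
At equivalence all the acid is converted to HCOO-; total volume = 0.03452 + 0.06242 = 0.09694 L, so [HCOO-] = 0.01185/0.09694 = 0.1222 M.
Kb = Kw/Ka = 1.0e-14 / 1.8 x 10^-4 = 5.56e-11.
[OH^-] = sqrt(Kb x [HCOO-]) = sqrt(5.56e-11 x 0.1222) = 2.61e-6 M.
pOH = 5.58, so pH = 14.00 - 5.58 = 8.42.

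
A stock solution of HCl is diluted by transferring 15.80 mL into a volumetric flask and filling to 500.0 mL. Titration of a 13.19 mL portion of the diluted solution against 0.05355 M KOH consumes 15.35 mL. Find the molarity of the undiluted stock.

n(KOH) = 0.05355 x 0.01535 = 0.0008220 mol.
n(HCl) in the aliquot = 0.0008220 mol.
[diluted HCl] = 0.0008220 / 0.01319 = 0.06232 M.
Dilution factor = 500.0/15.80 = 31.65, so [stock] = 0.06232 x 31.65 = 1.97 M.

1.97 M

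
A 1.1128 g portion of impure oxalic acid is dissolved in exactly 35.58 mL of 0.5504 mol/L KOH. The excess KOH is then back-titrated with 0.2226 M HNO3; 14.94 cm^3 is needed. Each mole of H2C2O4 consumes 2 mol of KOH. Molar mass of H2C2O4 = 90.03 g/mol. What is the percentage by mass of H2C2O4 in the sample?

65.8%

Total n(KOH) added = 0.5504 x 0.03558 = 0.01958 mol.
n(HNO3) used = 0.2226 x 0.01494 = 0.003326 mol, which equals the excess n(KOH).
So n(KOH) consumed by the sample = 0.01958 - 0.003326 = 0.01626 mol.
n(H2C2O4) = 0.01626 / 2 = 0.008129 mol.
mass H2C2O4 = 0.008129 x 90.03 = 0.7318 g, so %H2C2O4 = 0.7318/1.1128 x 100 = 65.8%.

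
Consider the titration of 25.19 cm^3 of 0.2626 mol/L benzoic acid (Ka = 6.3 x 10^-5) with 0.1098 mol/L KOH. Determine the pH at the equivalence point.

8.54

n(C6H5COOH) = 0.2626 x 0.02519 = 0.006615 mol; V(KOH) at equivalence = 0.006615/0.1098 = 0.06024 L.
At equivalence all the acid is converted to C6H5COO-; total volume = 0.02519 + 0.06024 = 0.08543 L, so [C6H5COO-] = 0.006615/0.08543 = 0.07743 M.
Kb = Kw/Ka = 1.0e-14 / 6.3 x 10^-5 = 1.59e-10.
[OH^-] = sqrt(Kb x [C6H5COO-]) = sqrt(1.59e-10 x 0.07743) = 3.51e-6 M.
pOH = 5.46, so pH = 14.00 - 5.46 = 8.54.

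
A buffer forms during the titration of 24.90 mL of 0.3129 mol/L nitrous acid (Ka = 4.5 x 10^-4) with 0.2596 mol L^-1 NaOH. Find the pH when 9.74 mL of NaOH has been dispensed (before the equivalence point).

3.03

Initial n(HNO2) = 0.3129 x 0.02490 = 0.007791 mol.
n(NaOH) added = 0.2596 x 0.009740 = 0.002529 mol, converting that many moles of HNO2 to NO2-.
Remaining n(HNO2) = 0.005263 mol; n(NO2-) = 0.002529 mol.
By Henderson-Hasselbalch, pH = pKa + log([A^-]/[HA]) = 3.35 + log(0.002529/0.005263) = 3.35 + (-0.32) = 3.03.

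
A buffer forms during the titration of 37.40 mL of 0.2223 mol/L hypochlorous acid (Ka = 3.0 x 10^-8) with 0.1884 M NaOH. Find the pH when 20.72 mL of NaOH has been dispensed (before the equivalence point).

Initial n(HClO) = 0.2223 x 0.03740 = 0.008314 mol.
n(NaOH) added = 0.1884 x 0.02072 = 0.003904 mol, converting that many moles of HClO to ClO-.
Remaining n(HClO) = 0.004410 mol; n(ClO-) = 0.003904 mol.
By Henderson-Hasselbalch, pH = pKa + log([A^-]/[HA]) = 7.52 + log(0.003904/0.004410) = 7.52 + (-0.05) = 7.47.

7.47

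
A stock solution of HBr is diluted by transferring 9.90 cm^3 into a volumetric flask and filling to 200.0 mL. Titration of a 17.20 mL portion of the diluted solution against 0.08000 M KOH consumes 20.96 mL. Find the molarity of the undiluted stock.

1.97 M

n(KOH) = 0.08000 x 0.02096 = 0.001677 mol.
n(HBr) in the aliquot = 0.001677 mol.
[diluted HBr] = 0.001677 / 0.01720 = 0.09749 M.
Dilution factor = 200.0/9.900 = 20.20, so [stock] = 0.09749 x 20.20 = 1.97 M.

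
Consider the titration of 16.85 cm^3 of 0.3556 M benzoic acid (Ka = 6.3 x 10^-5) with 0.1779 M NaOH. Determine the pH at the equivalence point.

n(C6H5COOH) = 0.3556 x 0.01685 = 0.005992 mol; V(NaOH) at equivalence = 0.005992/0.1779 = 0.03368 L.
At equivalence all the acid is converted to C6H5COO-; total volume = 0.01685 + 0.03368 = 0.05053 L, so [C6H5COO-] = 0.005992/0.05053 = 0.1186 M.
Kb = Kw/Ka = 1.0e-14 / 6.3 x 10^-5 = 1.59e-10.
[OH^-] = sqrt(Kb x [C6H5COO-]) = sqrt(1.59e-10 x 0.1186) = 4.34e-6 M.
pOH = 5.36, so pH = 14.00 - 5.36 = 8.64.

8.64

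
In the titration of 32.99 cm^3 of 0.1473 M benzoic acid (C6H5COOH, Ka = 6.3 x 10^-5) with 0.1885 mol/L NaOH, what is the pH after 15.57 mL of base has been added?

4.38

Initial n(C6H5COOH) = 0.1473 x 0.03299 = 0.004859 mol.
n(NaOH) added = 0.1885 x 0.01557 = 0.002935 mol, converting that many moles of C6H5COOH to C6H5COO-.
Remaining n(C6H5COOH) = 0.001924 mol; n(C6H5COO-) = 0.002935 mol.
By Henderson-Hasselbalch, pH = pKa + log([A^-]/[HA]) = 4.20 + log(0.002935/0.001924) = 4.20 + (+0.18) = 4.38.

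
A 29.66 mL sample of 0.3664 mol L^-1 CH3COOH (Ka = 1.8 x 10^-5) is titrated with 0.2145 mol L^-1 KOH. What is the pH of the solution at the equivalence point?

n(CH3COOH) = 0.3664 x 0.02966 = 0.01087 mol; V(KOH) at equivalence = 0.01087/0.2145 = 0.05066 L.
At equivalence all the acid is converted to CH3COO-; total volume = 0.02966 + 0.05066 = 0.08032 L, so [CH3COO-] = 0.01087/0.08032 = 0.1353 M.
Kb = Kw/Ka = 1.0e-14 / 1.8 x 10^-5 = 5.56e-10.
[OH^-] = sqrt(Kb x [CH3COO-]) = sqrt(5.56e-10 x 0.1353) = 8.67e-6 M.
pOH = 5.06, so pH = 14.00 - 5.06 = 8.94.

8.94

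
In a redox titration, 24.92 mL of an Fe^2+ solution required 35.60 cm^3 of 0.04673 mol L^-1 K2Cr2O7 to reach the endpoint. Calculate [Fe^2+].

0.401 M

n(K2Cr2O7) = 0.04673 x 0.03560 = 0.001664 mol.
From the balanced equation, 1 mol K2Cr2O7 reacts with 6 mol Fe^2+, so n(Fe^2+) = 0.001664 x 6/1 = 0.009982 mol.
[Fe^2+] = 0.009982 / 0.02492 L = 0.401 M.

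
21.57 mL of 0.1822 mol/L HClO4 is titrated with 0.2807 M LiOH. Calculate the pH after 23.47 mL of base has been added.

n(acid) = 0.1822 x 0.02157 = 0.003930 mol; n(LiOH) added = 0.2807 x 0.02347 = 0.006588 mol.
Base is in excess by 0.006588 - 0.003930 = 0.002658 mol in a total volume of 0.04504 L.
[OH^-] = 0.002658/0.04504 = 0.05901 M, so pOH = 1.23 and pH = 14.00 - 1.23 = 12.77.

12.77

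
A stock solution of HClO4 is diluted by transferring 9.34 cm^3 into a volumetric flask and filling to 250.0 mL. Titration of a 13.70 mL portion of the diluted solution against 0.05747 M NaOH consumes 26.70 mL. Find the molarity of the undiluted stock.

3.00 M

n(NaOH) = 0.05747 x 0.02670 = 0.001534 mol.
n(HClO4) in the aliquot = 0.001534 mol.
[diluted HClO4] = 0.001534 / 0.01370 = 0.1120 M.
Dilution factor = 250.0/9.340 = 26.77, so [stock] = 0.1120 x 26.77 = 3.00 M.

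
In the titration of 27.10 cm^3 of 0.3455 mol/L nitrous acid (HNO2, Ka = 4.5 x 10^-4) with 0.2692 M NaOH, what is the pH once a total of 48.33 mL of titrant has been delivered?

n(acid) = 0.3455 x 0.02710 = 0.009363 mol; n(NaOH) added = 0.2692 x 0.04833 = 0.01301 mol.
Base is in excess by 0.01301 - 0.009363 = 0.003647 mol in a total volume of 0.07543 L.
[OH^-] = 0.003647/0.07543 = 0.04835 M, so pOH = 1.32 and pH = 14.00 - 1.32 = 12.68.

12.68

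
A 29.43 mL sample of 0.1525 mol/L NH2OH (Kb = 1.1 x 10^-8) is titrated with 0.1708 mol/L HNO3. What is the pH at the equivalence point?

3.57

n(NH2OH) = 0.1525 x 0.02943 = 0.004488 mol; V(HNO3) at equivalence = 0.004488/0.1708 = 0.02628 L.
At equivalence the base is fully converted to NH3OH+; total volume = 0.05571 L, so [NH3OH+] = 0.004488/0.05571 = 0.08057 M.
Ka(NH3OH+) = Kw/Kb = 1.0e-14 / 1.1 x 10^-8 = 9.09e-7.
[H^+] = sqrt(Ka x [NH3OH+]) = sqrt(9.09e-7 x 0.08057) = 0.000271 M.
pH = -log(0.000271) = 3.57.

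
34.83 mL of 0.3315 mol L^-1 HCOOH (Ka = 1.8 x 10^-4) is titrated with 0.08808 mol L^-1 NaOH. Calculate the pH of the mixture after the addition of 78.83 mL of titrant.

3.92

Initial n(HCOOH) = 0.3315 x 0.03483 = 0.01155 mol.
n(NaOH) added = 0.08808 x 0.07883 = 0.006943 mol, converting that many moles of HCOOH to HCOO-.
Remaining n(HCOOH) = 0.004603 mol; n(HCOO-) = 0.006943 mol.
By Henderson-Hasselbalch, pH = pKa + log([A^-]/[HA]) = 3.74 + log(0.006943/0.004603) = 3.74 + (+0.18) = 3.92.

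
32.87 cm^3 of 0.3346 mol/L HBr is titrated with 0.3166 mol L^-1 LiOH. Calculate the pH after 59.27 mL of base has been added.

12.93

n(acid) = 0.3346 x 0.03287 = 0.01100 mol; n(LiOH) added = 0.3166 x 0.05927 = 0.01876 mol.
Base is in excess by 0.01876 - 0.01100 = 0.007767 mol in a total volume of 0.09214 L.
[OH^-] = 0.007767/0.09214 = 0.08429 M, so pOH = 1.07 and pH = 14.00 - 1.07 = 12.93.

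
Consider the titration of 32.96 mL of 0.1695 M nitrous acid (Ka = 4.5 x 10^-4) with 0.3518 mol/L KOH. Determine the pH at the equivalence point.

n(HNO2) = 0.1695 x 0.03296 = 0.005587 mol; V(KOH) at equivalence = 0.005587/0.3518 = 0.01588 L.
At equivalence all the acid is converted to NO2-; total volume = 0.03296 + 0.01588 = 0.04884 L, so [NO2-] = 0.005587/0.04884 = 0.1144 M.
Kb = Kw/Ka = 1.0e-14 / 4.5 x 10^-4 = 2.22e-11.
[OH^-] = sqrt(Kb x [NO2-]) = sqrt(2.22e-11 x 0.1144) = 1.59e-6 M.
pOH = 5.80, so pH = 14.00 - 5.80 = 8.20.

8.20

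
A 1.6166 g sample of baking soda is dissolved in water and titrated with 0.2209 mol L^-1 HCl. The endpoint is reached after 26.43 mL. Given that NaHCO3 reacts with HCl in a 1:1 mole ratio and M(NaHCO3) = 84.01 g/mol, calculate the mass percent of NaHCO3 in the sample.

30.3%

n(HCl) = 0.2209 x 0.02643 = 0.005838 mol.
n(NaHCO3) = 0.005838 / 1 = 0.005838 mol.
mass of NaHCO3 = 0.005838 x 84.01 = 0.4905 g.
% purity = 0.4905 / 1.6166 x 100 = 30.3%.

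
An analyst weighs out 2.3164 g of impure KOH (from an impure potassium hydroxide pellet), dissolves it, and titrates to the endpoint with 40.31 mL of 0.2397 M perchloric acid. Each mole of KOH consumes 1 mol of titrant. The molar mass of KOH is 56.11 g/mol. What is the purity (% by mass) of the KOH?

23.4%

n(HClO4) = 0.2397 x 0.04031 = 0.009662 mol.
n(KOH) = 0.009662 / 1 = 0.009662 mol.
mass of KOH = 0.009662 x 56.11 = 0.5422 g.
% purity = 0.5422 / 2.3164 x 100 = 23.4%.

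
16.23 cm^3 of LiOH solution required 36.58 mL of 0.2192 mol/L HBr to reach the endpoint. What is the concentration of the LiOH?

n(HBr) delivered = 0.2192 x 0.03658 = 0.008018 mol.
For a 1:1 reaction, n(LiOH) = 0.008018 mol.
[LiOH] = 0.008018 mol / 0.01623 L = 0.494 M.

0.494 M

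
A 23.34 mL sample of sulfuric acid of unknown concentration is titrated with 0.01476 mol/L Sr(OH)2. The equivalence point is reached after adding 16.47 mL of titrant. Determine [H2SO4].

0.0104 M

n(Sr(OH)2) delivered = 0.01476 x 0.01647 = 0.0002431 mol.
For a 1:1 reaction, n(H2SO4) = 0.0002431 mol.
[H2SO4] = 0.0002431 mol / 0.02334 L = 0.0104 M.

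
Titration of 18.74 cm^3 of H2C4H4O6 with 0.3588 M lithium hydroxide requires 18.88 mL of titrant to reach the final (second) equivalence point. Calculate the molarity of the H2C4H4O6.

0.181 M

n(LiOH) = 0.3588 x 0.01888 = 0.006774 mol.
At the final (second) equivalence point, 2 mol OH^- react per mol H2C4H4O6, so n(H2C4H4O6) = 0.006774 / 2 = 0.003387 mol.
[H2C4H4O6] = 0.003387 / 0.01874 L = 0.181 M.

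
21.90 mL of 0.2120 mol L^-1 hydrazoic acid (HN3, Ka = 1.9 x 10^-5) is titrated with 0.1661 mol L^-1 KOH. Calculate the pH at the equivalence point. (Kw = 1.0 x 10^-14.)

8.85

n(HN3) = 0.2120 x 0.02190 = 0.004643 mol; V(KOH) at equivalence = 0.004643/0.1661 = 0.02795 L.
At equivalence all the acid is converted to N3-; total volume = 0.02190 + 0.02795 = 0.04985 L, so [N3-] = 0.004643/0.04985 = 0.09313 M.
Kb = Kw/Ka = 1.0e-14 / 1.9 x 10^-5 = 5.26e-10.
[OH^-] = sqrt(Kb x [N3-]) = sqrt(5.26e-10 x 0.09313) = 7.00e-6 M.
pOH = 5.15, so pH = 14.00 - 5.15 = 8.85.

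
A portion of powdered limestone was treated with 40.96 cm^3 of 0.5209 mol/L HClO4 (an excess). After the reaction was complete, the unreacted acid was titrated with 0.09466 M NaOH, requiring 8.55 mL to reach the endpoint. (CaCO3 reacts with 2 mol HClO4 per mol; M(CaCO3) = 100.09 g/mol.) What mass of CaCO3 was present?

Total n(HClO4) added = 0.5209 x 0.04096 = 0.02134 mol.
n(NaOH) used = 0.09466 x 0.008550 = 0.0008093 mol, which equals the excess n(HClO4).
So n(HClO4) consumed by the sample = 0.02134 - 0.0008093 = 0.02053 mol.
n(CaCO3) = 0.02053 / 2 = 0.01026 mol.
mass = 0.01026 mol x 100.09 g/mol = 1.03 g.

1.03 g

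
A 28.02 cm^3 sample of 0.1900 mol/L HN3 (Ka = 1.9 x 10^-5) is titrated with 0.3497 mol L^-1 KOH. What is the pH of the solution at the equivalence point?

8.91

n(HN3) = 0.1900 x 0.02802 = 0.005324 mol; V(KOH) at equivalence = 0.005324/0.3497 = 0.01522 L.
At equivalence all the acid is converted to N3-; total volume = 0.02802 + 0.01522 = 0.04324 L, so [N3-] = 0.005324/0.04324 = 0.1231 M.
Kb = Kw/Ka = 1.0e-14 / 1.9 x 10^-5 = 5.26e-10.
[OH^-] = sqrt(Kb x [N3-]) = sqrt(5.26e-10 x 0.1231) = 8.05e-6 M.
pOH = 5.09, so pH = 14.00 - 5.09 = 8.91.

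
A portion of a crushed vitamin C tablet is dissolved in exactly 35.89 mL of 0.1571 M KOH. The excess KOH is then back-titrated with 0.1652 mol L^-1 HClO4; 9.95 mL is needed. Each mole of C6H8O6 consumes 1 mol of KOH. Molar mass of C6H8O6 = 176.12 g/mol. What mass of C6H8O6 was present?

0.704 g

Total n(KOH) added = 0.1571 x 0.03589 = 0.005638 mol.
n(HClO4) used = 0.1652 x 0.009950 = 0.001644 mol, which equals the excess n(KOH).
So n(KOH) consumed by the sample = 0.005638 - 0.001644 = 0.003995 mol.
n(C6H8O6) = 0.003995 / 1 = 0.003995 mol.
mass = 0.003995 mol x 176.12 g/mol = 0.704 g.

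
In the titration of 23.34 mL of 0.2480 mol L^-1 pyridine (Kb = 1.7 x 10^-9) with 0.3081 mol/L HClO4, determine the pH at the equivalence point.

3.05

n(C5H5N) = 0.2480 x 0.02334 = 0.005788 mol; V(HClO4) at equivalence = 0.005788/0.3081 = 0.01879 L.
At equivalence the base is fully converted to C5H5NH+; total volume = 0.04213 L, so [C5H5NH+] = 0.005788/0.04213 = 0.1374 M.
Ka(C5H5NH+) = Kw/Kb = 1.0e-14 / 1.7 x 10^-9 = 5.88e-6.
[H^+] = sqrt(Ka x [C5H5NH+]) = sqrt(5.88e-6 x 0.1374) = 0.000899 M.
pH = -log(0.000899) = 3.05.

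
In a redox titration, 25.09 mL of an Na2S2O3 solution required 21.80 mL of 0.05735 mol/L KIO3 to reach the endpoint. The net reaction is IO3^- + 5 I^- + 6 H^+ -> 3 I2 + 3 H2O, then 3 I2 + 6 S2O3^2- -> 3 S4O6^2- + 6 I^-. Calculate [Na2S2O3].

n(KIO3) = 0.05735 x 0.02180 = 0.001250 mol.
From the balanced equation, 1 mol KIO3 reacts with 6 mol Na2S2O3, so n(Na2S2O3) = 0.001250 x 6/1 = 0.007501 mol.
[Na2S2O3] = 0.007501 / 0.02509 L = 0.299 M.

0.299 M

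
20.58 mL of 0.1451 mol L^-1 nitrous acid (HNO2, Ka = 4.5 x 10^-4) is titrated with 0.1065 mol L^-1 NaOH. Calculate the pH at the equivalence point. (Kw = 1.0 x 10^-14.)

8.07

n(HNO2) = 0.1451 x 0.02058 = 0.002986 mol; V(NaOH) at equivalence = 0.002986/0.1065 = 0.02804 L.
At equivalence all the acid is converted to NO2-; total volume = 0.02058 + 0.02804 = 0.04862 L, so [NO2-] = 0.002986/0.04862 = 0.06142 M.
Kb = Kw/Ka = 1.0e-14 / 4.5 x 10^-4 = 2.22e-11.
[OH^-] = sqrt(Kb x [NO2-]) = sqrt(2.22e-11 x 0.06142) = 1.17e-6 M.
pOH = 5.93, so pH = 14.00 - 5.93 = 8.07.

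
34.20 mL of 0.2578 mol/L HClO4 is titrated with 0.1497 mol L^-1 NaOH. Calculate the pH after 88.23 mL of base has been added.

n(acid) = 0.2578 x 0.03420 = 0.008817 mol; n(NaOH) added = 0.1497 x 0.08823 = 0.01321 mol.
Base is in excess by 0.01321 - 0.008817 = 0.004391 mol in a total volume of 0.1224 L.
[OH^-] = 0.004391/0.1224 = 0.03587 M, so pOH = 1.45 and pH = 14.00 - 1.45 = 12.55.

12.55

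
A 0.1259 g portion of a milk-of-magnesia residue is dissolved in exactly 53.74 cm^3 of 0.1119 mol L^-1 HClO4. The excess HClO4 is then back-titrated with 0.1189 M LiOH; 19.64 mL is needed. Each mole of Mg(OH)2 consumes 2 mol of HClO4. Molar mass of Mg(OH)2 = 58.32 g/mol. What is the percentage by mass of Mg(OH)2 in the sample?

85.2%

Total n(HClO4) added = 0.1119 x 0.05374 = 0.006014 mol.
n(LiOH) used = 0.1189 x 0.01964 = 0.002335 mol, which equals the excess n(HClO4).
So n(HClO4) consumed by the sample = 0.006014 - 0.002335 = 0.003678 mol.
n(Mg(OH)2) = 0.003678 / 2 = 0.001839 mol.
mass Mg(OH)2 = 0.001839 x 58.32 = 0.1073 g, so %Mg(OH)2 = 0.1073/0.1259 x 100 = 85.2%.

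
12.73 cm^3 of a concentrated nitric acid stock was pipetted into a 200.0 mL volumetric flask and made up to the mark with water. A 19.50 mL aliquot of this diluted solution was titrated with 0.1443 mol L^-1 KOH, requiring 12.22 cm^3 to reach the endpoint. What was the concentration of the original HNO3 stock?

1.42 M

n(KOH) = 0.1443 x 0.01222 = 0.001763 mol.
n(HNO3) in the aliquot = 0.001763 mol.
[diluted HNO3] = 0.001763 / 0.01950 = 0.09043 M.
Dilution factor = 200.0/12.73 = 15.71, so [stock] = 0.09043 x 15.71 = 1.42 M.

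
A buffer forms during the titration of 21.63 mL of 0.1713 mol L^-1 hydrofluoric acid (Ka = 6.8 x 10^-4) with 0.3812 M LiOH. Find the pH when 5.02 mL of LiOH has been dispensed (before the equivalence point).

Initial n(HF) = 0.1713 x 0.02163 = 0.003705 mol.
n(LiOH) added = 0.3812 x 0.005020 = 0.001914 mol, converting that many moles of HF to F-.
Remaining n(HF) = 0.001792 mol; n(F-) = 0.001914 mol.
By Henderson-Hasselbalch, pH = pKa + log([A^-]/[HA]) = 3.17 + log(0.001914/0.001792) = 3.17 + (+0.03) = 3.20.

3.20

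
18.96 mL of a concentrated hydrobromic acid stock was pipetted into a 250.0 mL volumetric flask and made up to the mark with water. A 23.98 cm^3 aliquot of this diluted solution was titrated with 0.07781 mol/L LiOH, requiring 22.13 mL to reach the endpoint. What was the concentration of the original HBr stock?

n(LiOH) = 0.07781 x 0.02213 = 0.001722 mol.
n(HBr) in the aliquot = 0.001722 mol.
[diluted HBr] = 0.001722 / 0.02398 = 0.07181 M.
Dilution factor = 250.0/18.96 = 13.19, so [stock] = 0.07181 x 13.19 = 0.947 M.

0.947 M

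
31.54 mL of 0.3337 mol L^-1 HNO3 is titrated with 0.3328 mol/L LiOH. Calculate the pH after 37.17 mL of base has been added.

n(acid) = 0.3337 x 0.03154 = 0.01052 mol; n(LiOH) added = 0.3328 x 0.03717 = 0.01237 mol.
Base is in excess by 0.01237 - 0.01052 = 0.001845 mol in a total volume of 0.06871 L.
[OH^-] = 0.001845/0.06871 = 0.02686 M, so pOH = 1.57 and pH = 14.00 - 1.57 = 12.43.

12.43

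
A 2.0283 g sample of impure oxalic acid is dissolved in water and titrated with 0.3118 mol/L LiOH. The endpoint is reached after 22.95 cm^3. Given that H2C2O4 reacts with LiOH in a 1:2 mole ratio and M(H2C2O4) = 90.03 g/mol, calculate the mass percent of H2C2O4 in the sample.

15.9%

n(LiOH) = 0.3118 x 0.02295 = 0.007156 mol.
n(H2C2O4) = 0.007156 / 2 = 0.003578 mol.
mass of H2C2O4 = 0.003578 x 90.03 = 0.3221 g.
% purity = 0.3221 / 2.0283 x 100 = 15.9%.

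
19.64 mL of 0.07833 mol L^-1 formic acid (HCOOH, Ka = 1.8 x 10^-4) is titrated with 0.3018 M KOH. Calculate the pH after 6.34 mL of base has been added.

12.16

n(acid) = 0.07833 x 0.01964 = 0.001538 mol; n(KOH) added = 0.3018 x 0.006340 = 0.001913 mol.
Base is in excess by 0.001913 - 0.001538 = 0.0003750 mol in a total volume of 0.02598 L.
[OH^-] = 0.0003750/0.02598 = 0.01443 M, so pOH = 1.84 and pH = 14.00 - 1.84 = 12.16.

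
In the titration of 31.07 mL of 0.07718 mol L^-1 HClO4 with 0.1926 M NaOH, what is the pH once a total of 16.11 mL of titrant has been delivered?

n(acid) = 0.07718 x 0.03107 = 0.002398 mol; n(NaOH) added = 0.1926 x 0.01611 = 0.003103 mol.
Base is in excess by 0.003103 - 0.002398 = 0.0007048 mol in a total volume of 0.04718 L.
[OH^-] = 0.0007048/0.04718 = 0.01494 M, so pOH = 1.83 and pH = 14.00 - 1.83 = 12.17.

12.17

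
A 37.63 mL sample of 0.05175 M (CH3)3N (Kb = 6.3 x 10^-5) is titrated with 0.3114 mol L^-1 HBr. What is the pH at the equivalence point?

n((CH3)3N) = 0.05175 x 0.03763 = 0.001947 mol; V(HBr) at equivalence = 0.001947/0.3114 = 0.006254 L.
At equivalence the base is fully converted to (CH3)3NH+; total volume = 0.04388 L, so [(CH3)3NH+] = 0.001947/0.04388 = 0.04438 M.
Ka((CH3)3NH+) = Kw/Kb = 1.0e-14 / 6.3 x 10^-5 = 1.59e-10.
[H^+] = sqrt(Ka x [(CH3)3NH+]) = sqrt(1.59e-10 x 0.04438) = 2.65e-6 M.
pH = -log(2.65e-6) = 5.58.

5.58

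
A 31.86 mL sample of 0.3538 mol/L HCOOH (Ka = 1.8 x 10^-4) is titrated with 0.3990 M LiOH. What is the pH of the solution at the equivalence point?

n(HCOOH) = 0.3538 x 0.03186 = 0.01127 mol; V(LiOH) at equivalence = 0.01127/0.3990 = 0.02825 L.
At equivalence all the acid is converted to HCOO-; total volume = 0.03186 + 0.02825 = 0.06011 L, so [HCOO-] = 0.01127/0.06011 = 0.1875 M.
Kb = Kw/Ka = 1.0e-14 / 1.8 x 10^-4 = 5.56e-11.
[OH^-] = sqrt(Kb x [HCOO-]) = sqrt(5.56e-11 x 0.1875) = 3.23e-6 M.
pOH = 5.49, so pH = 14.00 - 5.49 = 8.51.

8.51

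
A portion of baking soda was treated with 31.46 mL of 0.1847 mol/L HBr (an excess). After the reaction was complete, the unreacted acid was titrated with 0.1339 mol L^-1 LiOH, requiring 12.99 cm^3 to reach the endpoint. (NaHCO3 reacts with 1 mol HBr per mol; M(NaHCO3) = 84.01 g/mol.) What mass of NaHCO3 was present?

0.342 g

Total n(HBr) added = 0.1847 x 0.03146 = 0.005811 mol.
n(LiOH) used = 0.1339 x 0.01299 = 0.001739 mol, which equals the excess n(HBr).
So n(HBr) consumed by the sample = 0.005811 - 0.001739 = 0.004071 mol.
n(NaHCO3) = 0.004071 / 1 = 0.004071 mol.
mass = 0.004071 mol x 84.01 g/mol = 0.342 g.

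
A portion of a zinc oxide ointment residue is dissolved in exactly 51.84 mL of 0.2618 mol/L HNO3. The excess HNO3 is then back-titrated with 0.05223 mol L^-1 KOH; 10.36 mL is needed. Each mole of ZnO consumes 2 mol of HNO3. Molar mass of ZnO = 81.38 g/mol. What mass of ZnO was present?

Total n(HNO3) added = 0.2618 x 0.05184 = 0.01357 mol.
n(KOH) used = 0.05223 x 0.01036 = 0.0005411 mol, which equals the excess n(HNO3).
So n(HNO3) consumed by the sample = 0.01357 - 0.0005411 = 0.01303 mol.
n(ZnO) = 0.01303 / 2 = 0.006515 mol.
mass = 0.006515 mol x 81.38 g/mol = 0.530 g.

0.530 g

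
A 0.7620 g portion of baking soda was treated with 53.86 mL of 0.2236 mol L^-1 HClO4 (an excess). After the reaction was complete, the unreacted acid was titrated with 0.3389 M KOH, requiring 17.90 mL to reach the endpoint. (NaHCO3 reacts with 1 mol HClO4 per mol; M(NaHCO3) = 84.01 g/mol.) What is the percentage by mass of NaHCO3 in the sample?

Total n(HClO4) added = 0.2236 x 0.05386 = 0.01204 mol.
n(KOH) used = 0.3389 x 0.01790 = 0.006066 mol, which equals the excess n(HClO4).
So n(HClO4) consumed by the sample = 0.01204 - 0.006066 = 0.005977 mol.
n(NaHCO3) = 0.005977 / 1 = 0.005977 mol.
mass NaHCO3 = 0.005977 x 84.01 = 0.5021 g, so %NaHCO3 = 0.5021/0.7620 x 100 = 65.9%.

65.9%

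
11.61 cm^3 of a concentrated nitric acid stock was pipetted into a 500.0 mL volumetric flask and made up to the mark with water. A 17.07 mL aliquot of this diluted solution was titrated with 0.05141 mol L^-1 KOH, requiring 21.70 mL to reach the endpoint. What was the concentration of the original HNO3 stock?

n(KOH) = 0.05141 x 0.02170 = 0.001116 mol.
n(HNO3) in the aliquot = 0.001116 mol.
[diluted HNO3] = 0.001116 / 0.01707 = 0.06535 M.
Dilution factor = 500.0/11.61 = 43.07, so [stock] = 0.06535 x 43.07 = 2.81 M.

2.81 M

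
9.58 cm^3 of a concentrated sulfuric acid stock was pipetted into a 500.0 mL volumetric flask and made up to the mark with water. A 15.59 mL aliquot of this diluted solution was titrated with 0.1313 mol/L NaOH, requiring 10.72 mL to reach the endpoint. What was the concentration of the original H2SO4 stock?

n(NaOH) = 0.1313 x 0.01072 = 0.001408 mol.
n(H2SO4) in the aliquot = 0.001408 x 1/2 = 0.0007038 mol.
[diluted H2SO4] = 0.0007038 / 0.01559 = 0.04514 M.
Dilution factor = 500.0/9.580 = 52.19, so [stock] = 0.04514 x 52.19 = 2.36 M.

2.36 M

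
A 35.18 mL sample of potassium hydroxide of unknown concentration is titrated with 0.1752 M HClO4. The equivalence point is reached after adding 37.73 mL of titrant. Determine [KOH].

n(HClO4) delivered = 0.1752 x 0.03773 = 0.006610 mol.
For a 1:1 reaction, n(KOH) = 0.006610 mol.
[KOH] = 0.006610 mol / 0.03518 L = 0.188 M.

0.188 M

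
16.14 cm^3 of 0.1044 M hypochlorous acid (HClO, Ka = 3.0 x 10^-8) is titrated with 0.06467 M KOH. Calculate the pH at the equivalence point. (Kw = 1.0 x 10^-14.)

n(HClO) = 0.1044 x 0.01614 = 0.001685 mol; V(KOH) at equivalence = 0.001685/0.06467 = 0.02606 L.
At equivalence all the acid is converted to ClO-; total volume = 0.01614 + 0.02606 = 0.04220 L, so [ClO-] = 0.001685/0.04220 = 0.03993 M.
Kb = Kw/Ka = 1.0e-14 / 3.0 x 10^-8 = 3.33e-7.
[OH^-] = sqrt(Kb x [ClO-]) = sqrt(3.33e-7 x 0.03993) = 0.000115 M.
pOH = 3.94, so pH = 14.00 - 3.94 = 10.06.

10.06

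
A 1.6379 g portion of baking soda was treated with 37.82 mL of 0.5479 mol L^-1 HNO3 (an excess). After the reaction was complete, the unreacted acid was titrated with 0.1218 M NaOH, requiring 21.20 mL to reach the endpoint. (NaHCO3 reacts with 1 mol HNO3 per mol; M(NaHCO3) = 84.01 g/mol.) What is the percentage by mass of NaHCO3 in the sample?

Total n(HNO3) added = 0.5479 x 0.03782 = 0.02072 mol.
n(NaOH) used = 0.1218 x 0.02120 = 0.002582 mol, which equals the excess n(HNO3).
So n(HNO3) consumed by the sample = 0.02072 - 0.002582 = 0.01814 mol.
n(NaHCO3) = 0.01814 / 1 = 0.01814 mol.
mass NaHCO3 = 0.01814 x 84.01 = 1.524 g, so %NaHCO3 = 1.524/1.6379 x 100 = 93.0%.

93.0%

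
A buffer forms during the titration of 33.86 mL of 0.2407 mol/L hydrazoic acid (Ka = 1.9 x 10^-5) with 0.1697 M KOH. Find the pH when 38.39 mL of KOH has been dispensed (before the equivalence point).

Initial n(HN3) = 0.2407 x 0.03386 = 0.008150 mol.
n(KOH) added = 0.1697 x 0.03839 = 0.006515 mol, converting that many moles of HN3 to N3-.
Remaining n(HN3) = 0.001635 mol; n(N3-) = 0.006515 mol.
By Henderson-Hasselbalch, pH = pKa + log([A^-]/[HA]) = 4.72 + log(0.006515/0.001635) = 4.72 + (+0.60) = 5.32.

5.32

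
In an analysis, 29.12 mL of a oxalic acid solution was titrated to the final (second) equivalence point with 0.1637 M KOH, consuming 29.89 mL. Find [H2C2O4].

n(KOH) = 0.1637 x 0.02989 = 0.004893 mol.
At the final (second) equivalence point, 2 mol OH^- react per mol H2C2O4, so n(H2C2O4) = 0.004893 / 2 = 0.002446 mol.
[H2C2O4] = 0.002446 / 0.02912 L = 0.0840 M.

0.0840 M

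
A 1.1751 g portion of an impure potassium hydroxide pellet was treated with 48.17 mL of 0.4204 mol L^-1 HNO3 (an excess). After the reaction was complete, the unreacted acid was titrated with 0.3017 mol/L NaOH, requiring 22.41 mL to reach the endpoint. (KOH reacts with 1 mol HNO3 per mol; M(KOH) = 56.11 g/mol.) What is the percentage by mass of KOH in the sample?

64.4%

Total n(HNO3) added = 0.4204 x 0.04817 = 0.02025 mol.
n(NaOH) used = 0.3017 x 0.02241 = 0.006761 mol, which equals the excess n(HNO3).
So n(HNO3) consumed by the sample = 0.02025 - 0.006761 = 0.01349 mol.
n(KOH) = 0.01349 / 1 = 0.01349 mol.
mass KOH = 0.01349 x 56.11 = 0.7569 g, so %KOH = 0.7569/1.1751 x 100 = 64.4%.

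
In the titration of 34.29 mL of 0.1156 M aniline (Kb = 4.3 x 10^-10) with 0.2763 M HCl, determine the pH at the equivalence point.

n(C6H5NH2) = 0.1156 x 0.03429 = 0.003964 mol; V(HCl) at equivalence = 0.003964/0.2763 = 0.01435 L.
At equivalence the base is fully converted to C6H5NH3+; total volume = 0.04864 L, so [C6H5NH3+] = 0.003964/0.04864 = 0.08150 M.
Ka(C6H5NH3+) = Kw/Kb = 1.0e-14 / 4.3 x 10^-10 = 2.33e-5.
[H^+] = sqrt(Ka x [C6H5NH3+]) = sqrt(2.33e-5 x 0.08150) = 0.00138 M.
pH = -log(0.00138) = 2.86.

2.86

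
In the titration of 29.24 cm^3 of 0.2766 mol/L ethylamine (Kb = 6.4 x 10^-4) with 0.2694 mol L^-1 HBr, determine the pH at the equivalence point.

5.84

n(C2H5NH2) = 0.2766 x 0.02924 = 0.008088 mol; V(HBr) at equivalence = 0.008088/0.2694 = 0.03002 L.
At equivalence the base is fully converted to C2H5NH3+; total volume = 0.05926 L, so [C2H5NH3+] = 0.008088/0.05926 = 0.1365 M.
Ka(C2H5NH3+) = Kw/Kb = 1.0e-14 / 6.4 x 10^-4 = 1.56e-11.
[H^+] = sqrt(Ka x [C2H5NH3+]) = sqrt(1.56e-11 x 0.1365) = 1.46e-6 M.
pH = -log(1.46e-6) = 5.84.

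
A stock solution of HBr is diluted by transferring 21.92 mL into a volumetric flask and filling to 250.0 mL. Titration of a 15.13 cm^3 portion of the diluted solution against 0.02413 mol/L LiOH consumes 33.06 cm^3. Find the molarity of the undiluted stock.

n(LiOH) = 0.02413 x 0.03306 = 0.0007977 mol.
n(HBr) in the aliquot = 0.0007977 mol.
[diluted HBr] = 0.0007977 / 0.01513 = 0.05273 M.
Dilution factor = 250.0/21.92 = 11.41, so [stock] = 0.05273 x 11.41 = 0.601 M.

0.601 M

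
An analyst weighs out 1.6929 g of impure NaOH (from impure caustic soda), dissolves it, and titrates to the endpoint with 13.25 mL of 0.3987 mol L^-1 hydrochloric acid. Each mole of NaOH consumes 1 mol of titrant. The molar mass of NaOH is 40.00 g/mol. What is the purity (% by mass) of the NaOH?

n(HCl) = 0.3987 x 0.01325 = 0.005283 mol.
n(NaOH) = 0.005283 / 1 = 0.005283 mol.
mass of NaOH = 0.005283 x 40.00 = 0.2113 g.
% purity = 0.2113 / 1.6929 x 100 = 12.5%.

12.5%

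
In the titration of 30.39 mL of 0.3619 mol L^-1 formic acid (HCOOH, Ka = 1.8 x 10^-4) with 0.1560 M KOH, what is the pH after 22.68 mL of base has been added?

3.42

Initial n(HCOOH) = 0.3619 x 0.03039 = 0.01100 mol.
n(KOH) added = 0.1560 x 0.02268 = 0.003538 mol, converting that many moles of HCOOH to HCOO-.
Remaining n(HCOOH) = 0.007460 mol; n(HCOO-) = 0.003538 mol.
By Henderson-Hasselbalch, pH = pKa + log([A^-]/[HA]) = 3.74 + log(0.003538/0.007460) = 3.74 + (-0.32) = 3.42.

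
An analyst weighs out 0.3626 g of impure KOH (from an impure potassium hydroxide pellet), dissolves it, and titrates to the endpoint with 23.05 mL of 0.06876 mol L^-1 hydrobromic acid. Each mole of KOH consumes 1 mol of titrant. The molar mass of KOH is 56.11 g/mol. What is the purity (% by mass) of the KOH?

n(HBr) = 0.06876 x 0.02305 = 0.001585 mol.
n(KOH) = 0.001585 / 1 = 0.001585 mol.
mass of KOH = 0.001585 x 56.11 = 0.08893 g.
% purity = 0.08893 / 0.3626 x 100 = 24.5%.

24.5%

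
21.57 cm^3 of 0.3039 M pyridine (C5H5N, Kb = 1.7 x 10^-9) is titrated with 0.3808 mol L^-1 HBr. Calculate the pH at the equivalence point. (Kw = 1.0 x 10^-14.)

3.00

n(C5H5N) = 0.3039 x 0.02157 = 0.006555 mol; V(HBr) at equivalence = 0.006555/0.3808 = 0.01721 L.
At equivalence the base is fully converted to C5H5NH+; total volume = 0.03878 L, so [C5H5NH+] = 0.006555/0.03878 = 0.1690 M.
Ka(C5H5NH+) = Kw/Kb = 1.0e-14 / 1.7 x 10^-9 = 5.88e-6.
[H^+] = sqrt(Ka x [C5H5NH+]) = sqrt(5.88e-6 x 0.1690) = 0.000997 M.
pH = -log(0.000997) = 3.00.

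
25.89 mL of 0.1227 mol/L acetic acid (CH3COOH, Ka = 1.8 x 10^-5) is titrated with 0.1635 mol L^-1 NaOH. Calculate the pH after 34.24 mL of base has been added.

12.60

n(acid) = 0.1227 x 0.02589 = 0.003177 mol; n(NaOH) added = 0.1635 x 0.03424 = 0.005598 mol.
Base is in excess by 0.005598 - 0.003177 = 0.002422 mol in a total volume of 0.06013 L.
[OH^-] = 0.002422/0.06013 = 0.04027 M, so pOH = 1.40 and pH = 14.00 - 1.40 = 12.60.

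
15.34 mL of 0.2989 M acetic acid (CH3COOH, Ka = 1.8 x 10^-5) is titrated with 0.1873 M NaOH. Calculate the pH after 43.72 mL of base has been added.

n(acid) = 0.2989 x 0.01534 = 0.004585 mol; n(NaOH) added = 0.1873 x 0.04372 = 0.008189 mol.
Base is in excess by 0.008189 - 0.004585 = 0.003604 mol in a total volume of 0.05906 L.
[OH^-] = 0.003604/0.05906 = 0.06102 M, so pOH = 1.21 and pH = 14.00 - 1.21 = 12.79.

12.79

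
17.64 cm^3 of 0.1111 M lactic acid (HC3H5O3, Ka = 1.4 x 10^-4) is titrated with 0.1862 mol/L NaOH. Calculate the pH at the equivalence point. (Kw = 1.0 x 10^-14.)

n(HC3H5O3) = 0.1111 x 0.01764 = 0.001960 mol; V(NaOH) at equivalence = 0.001960/0.1862 = 0.01053 L.
At equivalence all the acid is converted to C3H5O3-; total volume = 0.01764 + 0.01053 = 0.02817 L, so [C3H5O3-] = 0.001960/0.02817 = 0.06958 M.
Kb = Kw/Ka = 1.0e-14 / 1.4 x 10^-4 = 7.14e-11.
[OH^-] = sqrt(Kb x [C3H5O3-]) = sqrt(7.14e-11 x 0.06958) = 2.23e-6 M.
pOH = 5.65, so pH = 14.00 - 5.65 = 8.35.

8.35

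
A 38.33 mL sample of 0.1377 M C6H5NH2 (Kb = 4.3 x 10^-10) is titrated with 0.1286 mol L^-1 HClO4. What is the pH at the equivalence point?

2.91

n(C6H5NH2) = 0.1377 x 0.03833 = 0.005278 mol; V(HClO4) at equivalence = 0.005278/0.1286 = 0.04104 L.
At equivalence the base is fully converted to C6H5NH3+; total volume = 0.07937 L, so [C6H5NH3+] = 0.005278/0.07937 = 0.06650 M.
Ka(C6H5NH3+) = Kw/Kb = 1.0e-14 / 4.3 x 10^-10 = 2.33e-5.
[H^+] = sqrt(Ka x [C6H5NH3+]) = sqrt(2.33e-5 x 0.06650) = 0.00124 M.
pH = -log(0.00124) = 2.91.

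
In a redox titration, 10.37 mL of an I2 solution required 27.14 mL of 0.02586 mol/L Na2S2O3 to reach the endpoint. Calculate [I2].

0.0338 M

n(Na2S2O3) = 0.02586 x 0.02714 = 0.0007018 mol.
From the balanced equation, 2 mol Na2S2O3 reacts with 1 mol I2, so n(I2) = 0.0007018 x 1/2 = 0.0003509 mol.
[I2] = 0.0003509 / 0.01037 L = 0.0338 M.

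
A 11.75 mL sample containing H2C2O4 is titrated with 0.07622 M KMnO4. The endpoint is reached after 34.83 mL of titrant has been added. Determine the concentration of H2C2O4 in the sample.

n(KMnO4) = 0.07622 x 0.03483 = 0.002655 mol.
From the balanced equation, 2 mol KMnO4 reacts with 5 mol H2C2O4, so n(H2C2O4) = 0.002655 x 5/2 = 0.006637 mol.
[H2C2O4] = 0.006637 / 0.01175 L = 0.565 M.

0.565 M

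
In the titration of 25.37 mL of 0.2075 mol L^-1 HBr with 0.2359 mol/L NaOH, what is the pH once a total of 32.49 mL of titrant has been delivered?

n(acid) = 0.2075 x 0.02537 = 0.005264 mol; n(NaOH) added = 0.2359 x 0.03249 = 0.007664 mol.
Base is in excess by 0.007664 - 0.005264 = 0.002400 mol in a total volume of 0.05786 L.
[OH^-] = 0.002400/0.05786 = 0.04148 M, so pOH = 1.38 and pH = 14.00 - 1.38 = 12.62.

12.62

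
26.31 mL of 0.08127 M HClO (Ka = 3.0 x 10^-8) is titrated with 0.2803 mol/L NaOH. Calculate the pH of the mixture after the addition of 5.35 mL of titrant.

Initial n(HClO) = 0.08127 x 0.02631 = 0.002138 mol.
n(NaOH) added = 0.2803 x 0.005350 = 0.001500 mol, converting that many moles of HClO to ClO-.
Remaining n(HClO) = 0.0006386 mol; n(ClO-) = 0.001500 mol.
By Henderson-Hasselbalch, pH = pKa + log([A^-]/[HA]) = 7.52 + log(0.001500/0.0006386) = 7.52 + (+0.37) = 7.89.

7.89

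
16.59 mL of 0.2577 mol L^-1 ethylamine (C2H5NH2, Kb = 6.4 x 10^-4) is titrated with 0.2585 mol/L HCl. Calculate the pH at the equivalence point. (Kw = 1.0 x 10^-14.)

n(C2H5NH2) = 0.2577 x 0.01659 = 0.004275 mol; V(HCl) at equivalence = 0.004275/0.2585 = 0.01654 L.
At equivalence the base is fully converted to C2H5NH3+; total volume = 0.03313 L, so [C2H5NH3+] = 0.004275/0.03313 = 0.1290 M.
Ka(C2H5NH3+) = Kw/Kb = 1.0e-14 / 6.4 x 10^-4 = 1.56e-11.
[H^+] = sqrt(Ka x [C2H5NH3+]) = sqrt(1.56e-11 x 0.1290) = 1.42e-6 M.
pH = -log(1.42e-6) = 5.85.

5.85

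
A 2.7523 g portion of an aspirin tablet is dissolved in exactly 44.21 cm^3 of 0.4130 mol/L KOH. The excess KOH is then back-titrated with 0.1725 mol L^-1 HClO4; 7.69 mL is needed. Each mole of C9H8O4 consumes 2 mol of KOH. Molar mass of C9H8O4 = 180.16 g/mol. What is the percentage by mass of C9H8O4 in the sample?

55.4%

Total n(KOH) added = 0.4130 x 0.04421 = 0.01826 mol.
n(HClO4) used = 0.1725 x 0.007690 = 0.001327 mol, which equals the excess n(KOH).
So n(KOH) consumed by the sample = 0.01826 - 0.001327 = 0.01693 mol.
n(C9H8O4) = 0.01693 / 2 = 0.008466 mol.
mass C9H8O4 = 0.008466 x 180.16 = 1.525 g, so %C9H8O4 = 1.525/2.7523 x 100 = 55.4%.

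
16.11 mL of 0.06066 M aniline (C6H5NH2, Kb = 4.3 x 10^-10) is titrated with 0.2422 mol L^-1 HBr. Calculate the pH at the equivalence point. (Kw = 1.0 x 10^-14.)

n(C6H5NH2) = 0.06066 x 0.01611 = 0.0009772 mol; V(HBr) at equivalence = 0.0009772/0.2422 = 0.004035 L.
At equivalence the base is fully converted to C6H5NH3+; total volume = 0.02014 L, so [C6H5NH3+] = 0.0009772/0.02014 = 0.04851 M.
Ka(C6H5NH3+) = Kw/Kb = 1.0e-14 / 4.3 x 10^-10 = 2.33e-5.
[H^+] = sqrt(Ka x [C6H5NH3+]) = sqrt(2.33e-5 x 0.04851) = 0.00106 M.
pH = -log(0.00106) = 2.97.

2.97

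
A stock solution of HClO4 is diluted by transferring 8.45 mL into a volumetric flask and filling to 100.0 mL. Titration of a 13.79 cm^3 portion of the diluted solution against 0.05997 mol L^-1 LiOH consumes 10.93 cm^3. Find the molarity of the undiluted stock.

n(LiOH) = 0.05997 x 0.01093 = 0.0006555 mol.
n(HClO4) in the aliquot = 0.0006555 mol.
[diluted HClO4] = 0.0006555 / 0.01379 = 0.04753 M.
Dilution factor = 100.0/8.450 = 11.83, so [stock] = 0.04753 x 11.83 = 0.563 M.

0.563 M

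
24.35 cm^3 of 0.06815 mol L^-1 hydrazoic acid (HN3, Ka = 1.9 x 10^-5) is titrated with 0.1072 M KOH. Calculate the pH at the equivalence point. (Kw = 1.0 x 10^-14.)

8.67

n(HN3) = 0.06815 x 0.02435 = 0.001659 mol; V(KOH) at equivalence = 0.001659/0.1072 = 0.01548 L.
At equivalence all the acid is converted to N3-; total volume = 0.02435 + 0.01548 = 0.03983 L, so [N3-] = 0.001659/0.03983 = 0.04166 M.
Kb = Kw/Ka = 1.0e-14 / 1.9 x 10^-5 = 5.26e-10.
[OH^-] = sqrt(Kb x [N3-]) = sqrt(5.26e-10 x 0.04166) = 4.68e-6 M.
pOH = 5.33, so pH = 14.00 - 5.33 = 8.67.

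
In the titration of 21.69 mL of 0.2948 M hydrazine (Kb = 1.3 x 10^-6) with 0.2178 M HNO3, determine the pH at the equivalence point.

4.51

n(N2H4) = 0.2948 x 0.02169 = 0.006394 mol; V(HNO3) at equivalence = 0.006394/0.2178 = 0.02936 L.
At equivalence the base is fully converted to N2H5+; total volume = 0.05105 L, so [N2H5+] = 0.006394/0.05105 = 0.1253 M.
Ka(N2H5+) = Kw/Kb = 1.0e-14 / 1.3 x 10^-6 = 7.69e-9.
[H^+] = sqrt(Ka x [N2H5+]) = sqrt(7.69e-9 x 0.1253) = 3.10e-5 M.
pH = -log(3.10e-5) = 4.51.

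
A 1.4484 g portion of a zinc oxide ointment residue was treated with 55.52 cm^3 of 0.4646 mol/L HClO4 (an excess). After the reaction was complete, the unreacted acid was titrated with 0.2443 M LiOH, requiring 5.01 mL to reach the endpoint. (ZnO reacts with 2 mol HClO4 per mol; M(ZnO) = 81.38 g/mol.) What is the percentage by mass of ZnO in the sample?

69.0%

Total n(HClO4) added = 0.4646 x 0.05552 = 0.02579 mol.
n(LiOH) used = 0.2443 x 0.005010 = 0.001224 mol, which equals the excess n(HClO4).
So n(HClO4) consumed by the sample = 0.02579 - 0.001224 = 0.02457 mol.
n(ZnO) = 0.02457 / 2 = 0.01229 mol.
mass ZnO = 0.01229 x 81.38 = 0.9998 g, so %ZnO = 0.9998/1.4484 x 100 = 69.0%.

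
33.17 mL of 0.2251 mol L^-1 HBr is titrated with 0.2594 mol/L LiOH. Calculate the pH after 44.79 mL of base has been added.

12.73

n(acid) = 0.2251 x 0.03317 = 0.007467 mol; n(LiOH) added = 0.2594 x 0.04479 = 0.01162 mol.
Base is in excess by 0.01162 - 0.007467 = 0.004152 mol in a total volume of 0.07796 L.
[OH^-] = 0.004152/0.07796 = 0.05326 M, so pOH = 1.27 and pH = 14.00 - 1.27 = 12.73.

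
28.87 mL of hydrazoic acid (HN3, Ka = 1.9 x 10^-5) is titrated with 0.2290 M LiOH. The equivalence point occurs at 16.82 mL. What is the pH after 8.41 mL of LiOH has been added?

4.72

8.41 mL is exactly half the equivalence volume (16.82/2), i.e. the half-equivalence point.
There, n(HA) = n(A^-), so pH = pKa = -log(1.9 x 10^-5) = 4.72.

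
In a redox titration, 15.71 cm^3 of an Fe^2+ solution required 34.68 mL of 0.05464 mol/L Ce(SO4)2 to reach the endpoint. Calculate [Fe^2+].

n(Ce(SO4)2) = 0.05464 x 0.03468 = 0.001895 mol.
From the balanced equation, 1 mol Ce(SO4)2 reacts with 1 mol Fe^2+, so n(Fe^2+) = 0.001895 x 1/1 = 0.001895 mol.
[Fe^2+] = 0.001895 / 0.01571 L = 0.121 M.

0.121 M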